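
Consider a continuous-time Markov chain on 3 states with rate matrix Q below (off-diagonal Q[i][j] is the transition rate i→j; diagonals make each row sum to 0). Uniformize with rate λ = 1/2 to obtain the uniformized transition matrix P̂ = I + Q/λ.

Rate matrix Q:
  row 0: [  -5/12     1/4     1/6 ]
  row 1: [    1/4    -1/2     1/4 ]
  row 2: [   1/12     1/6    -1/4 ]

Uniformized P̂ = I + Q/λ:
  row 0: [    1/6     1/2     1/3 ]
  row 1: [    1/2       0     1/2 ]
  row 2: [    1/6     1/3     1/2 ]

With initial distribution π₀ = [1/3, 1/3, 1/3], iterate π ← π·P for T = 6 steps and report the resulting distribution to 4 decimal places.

t=0: π = [0.3333, 0.3333, 0.3333]
t=1: π = [0.2778, 0.2778, 0.4444]
t=2: π = [0.2593, 0.2870, 0.4537]
t=3: π = [0.2623, 0.2809, 0.4568]
t=4: π = [0.2603, 0.2834, 0.4563]
t=5: π = [0.2611, 0.2822, 0.4566]
t=6: π = [0.2607, 0.2828, 0.4565]

π = [0.2607, 0.2828, 0.4565]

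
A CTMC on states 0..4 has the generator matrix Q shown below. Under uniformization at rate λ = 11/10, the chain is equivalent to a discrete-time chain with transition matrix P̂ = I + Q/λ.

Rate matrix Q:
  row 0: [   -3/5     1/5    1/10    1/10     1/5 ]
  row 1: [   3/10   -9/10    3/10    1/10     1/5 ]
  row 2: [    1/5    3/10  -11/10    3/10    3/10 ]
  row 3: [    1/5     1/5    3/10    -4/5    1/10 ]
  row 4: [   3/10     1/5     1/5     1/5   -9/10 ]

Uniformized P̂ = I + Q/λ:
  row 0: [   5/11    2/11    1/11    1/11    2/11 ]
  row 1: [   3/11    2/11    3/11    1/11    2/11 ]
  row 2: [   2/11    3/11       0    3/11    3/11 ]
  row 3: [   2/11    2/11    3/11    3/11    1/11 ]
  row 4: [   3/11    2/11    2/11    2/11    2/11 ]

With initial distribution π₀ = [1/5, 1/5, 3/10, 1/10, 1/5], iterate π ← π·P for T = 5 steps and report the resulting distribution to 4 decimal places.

t=0: π = [0.2000, 0.2000, 0.3000, 0.1000, 0.2000]
t=1: π = [0.2727, 0.2091, 0.1364, 0.1818, 0.2000]
t=2: π = [0.2934, 0.1942, 0.1678, 0.1669, 0.1777]
t=3: π = [0.2956, 0.1971, 0.1575, 0.1679, 0.1819]
t=4: π = [0.2969, 0.1961, 0.1595, 0.1666, 0.1809]
t=5: π = [0.2971, 0.1963, 0.1588, 0.1666, 0.1812]

π = [0.2971, 0.1963, 0.1588, 0.1666, 0.1812]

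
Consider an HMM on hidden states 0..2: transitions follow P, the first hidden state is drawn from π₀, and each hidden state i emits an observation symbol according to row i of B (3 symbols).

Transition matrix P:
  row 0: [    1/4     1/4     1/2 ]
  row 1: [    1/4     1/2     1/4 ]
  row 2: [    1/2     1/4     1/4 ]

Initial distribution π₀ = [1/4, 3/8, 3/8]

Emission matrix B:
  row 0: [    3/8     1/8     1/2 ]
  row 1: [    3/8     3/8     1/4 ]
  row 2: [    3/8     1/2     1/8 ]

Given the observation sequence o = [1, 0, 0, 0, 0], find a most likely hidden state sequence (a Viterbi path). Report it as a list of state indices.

path = [2, 0, 2, 0, 2]

t=0: δ = [3.125e-02, 1.406e-01, 1.875e-01]  (obs o_0=1)
t=1: δ = [3.516e-02, 2.637e-02, 1.758e-02]  ψ = [2, 1, 2]  (obs o_1=0)
t=2: δ = [3.296e-03, 4.944e-03, 6.592e-03]  ψ = [0, 1, 0]  (obs o_2=0)
t=3: δ = [1.236e-03, 9.270e-04, 6.180e-04]  ψ = [2, 1, 0]  (obs o_3=0)
t=4: δ = [1.159e-04, 1.738e-04, 2.317e-04]  ψ = [0, 1, 0]  (obs o_4=0)
backtrack: best end state = 2; path = [2, 0, 2, 0, 2]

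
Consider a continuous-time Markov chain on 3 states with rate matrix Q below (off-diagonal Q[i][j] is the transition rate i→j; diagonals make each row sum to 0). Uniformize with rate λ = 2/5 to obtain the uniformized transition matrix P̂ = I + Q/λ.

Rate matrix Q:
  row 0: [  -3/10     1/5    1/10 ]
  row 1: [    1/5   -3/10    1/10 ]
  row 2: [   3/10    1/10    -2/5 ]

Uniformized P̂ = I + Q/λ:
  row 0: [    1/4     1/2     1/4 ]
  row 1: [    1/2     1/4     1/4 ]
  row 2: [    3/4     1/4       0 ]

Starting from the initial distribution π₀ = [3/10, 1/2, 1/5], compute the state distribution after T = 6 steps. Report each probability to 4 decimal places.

π = [0.4400, 0.3600, 0.2000]

t=0: π = [0.3000, 0.5000, 0.2000]
t=1: π = [0.4750, 0.3250, 0.2000]
t=2: π = [0.4313, 0.3688, 0.2000]
t=3: π = [0.4422, 0.3578, 0.2000]
t=4: π = [0.4395, 0.3605, 0.2000]
t=5: π = [0.4401, 0.3599, 0.2000]
t=6: π = [0.4400, 0.3600, 0.2000]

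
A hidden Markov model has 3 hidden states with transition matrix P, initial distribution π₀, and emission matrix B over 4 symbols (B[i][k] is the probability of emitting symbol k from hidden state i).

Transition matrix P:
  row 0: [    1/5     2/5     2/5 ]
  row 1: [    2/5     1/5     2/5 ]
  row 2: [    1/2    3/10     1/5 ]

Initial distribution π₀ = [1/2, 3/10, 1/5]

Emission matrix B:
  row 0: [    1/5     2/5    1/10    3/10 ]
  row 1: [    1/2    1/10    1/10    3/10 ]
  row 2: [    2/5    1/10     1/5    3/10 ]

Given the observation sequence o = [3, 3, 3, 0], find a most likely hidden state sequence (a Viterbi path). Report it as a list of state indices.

t=0: δ = [1.500e-01, 9.000e-02, 6.000e-02]  (obs o_0=3)
t=1: δ = [1.080e-02, 1.800e-02, 1.800e-02]  ψ = [1, 0, 0]  (obs o_1=3)
t=2: δ = [2.700e-03, 1.620e-03, 2.160e-03]  ψ = [2, 2, 1]  (obs o_2=3)
t=3: δ = [2.160e-04, 5.400e-04, 4.320e-04]  ψ = [2, 0, 0]  (obs o_3=0)
backtrack: best end state = 1; path = [0, 2, 0, 1]

path = [0, 2, 0, 1]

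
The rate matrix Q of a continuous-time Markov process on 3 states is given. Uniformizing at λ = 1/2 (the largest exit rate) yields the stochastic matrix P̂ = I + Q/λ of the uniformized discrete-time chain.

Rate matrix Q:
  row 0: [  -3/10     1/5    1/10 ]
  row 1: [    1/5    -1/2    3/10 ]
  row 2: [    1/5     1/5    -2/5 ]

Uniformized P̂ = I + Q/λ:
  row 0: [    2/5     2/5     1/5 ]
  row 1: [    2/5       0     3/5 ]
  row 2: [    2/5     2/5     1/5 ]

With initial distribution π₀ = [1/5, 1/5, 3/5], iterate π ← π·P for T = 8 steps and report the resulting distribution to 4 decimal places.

t=0: π = [0.2000, 0.2000, 0.6000]
t=1: π = [0.4000, 0.3200, 0.2800]
t=2: π = [0.4000, 0.2720, 0.3280]
t=3: π = [0.4000, 0.2912, 0.3088]
t=4: π = [0.4000, 0.2835, 0.3165]
t=5: π = [0.4000, 0.2866, 0.3134]
t=6: π = [0.4000, 0.2854, 0.3146]
t=7: π = [0.4000, 0.2859, 0.3141]
t=8: π = [0.4000, 0.2857, 0.3143]

π = [0.4000, 0.2857, 0.3143]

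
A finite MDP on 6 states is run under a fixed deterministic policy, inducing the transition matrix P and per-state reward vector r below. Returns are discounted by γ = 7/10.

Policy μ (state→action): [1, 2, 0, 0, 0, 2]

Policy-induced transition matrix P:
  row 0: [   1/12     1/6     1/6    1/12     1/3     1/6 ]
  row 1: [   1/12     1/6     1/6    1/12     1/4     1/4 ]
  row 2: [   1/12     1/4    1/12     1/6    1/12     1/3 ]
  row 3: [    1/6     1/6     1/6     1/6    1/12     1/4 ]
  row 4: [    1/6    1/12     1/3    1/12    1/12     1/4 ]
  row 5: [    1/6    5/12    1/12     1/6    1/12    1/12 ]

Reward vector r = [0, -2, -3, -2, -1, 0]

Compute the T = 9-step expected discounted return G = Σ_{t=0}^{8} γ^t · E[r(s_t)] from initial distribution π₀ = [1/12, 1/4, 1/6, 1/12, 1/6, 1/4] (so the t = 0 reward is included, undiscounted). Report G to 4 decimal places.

G = -4.2543

t=0: π = [0.0833, 0.2500, 0.1667, 0.0833, 0.1667, 0.2500], E[r] = -1.3333, γ^t·E[r] = -1.333333, running G = -1.333333
t=1: π = [0.1250, 0.2292, 0.1597, 0.1250, 0.1458, 0.2153], E[r] = -1.3333, γ^t·E[r] = -0.933333, running G = -2.266667
t=2: π = [0.1238, 0.2216, 0.1597, 0.1250, 0.1528, 0.2170], E[r] = -1.3252, γ^t·E[r] = -0.649363, running G = -2.916030
t=3: π = [0.1246, 0.2215, 0.1607, 0.1251, 0.1512, 0.2168], E[r] = -1.3267, γ^t·E[r] = -0.455067, running G = -3.371097
t=4: π = [0.1244, 0.2217, 0.1604, 0.1252, 0.1514, 0.2169], E[r] = -1.3264, γ^t·E[r] = -0.318468, running G = -3.689565
t=5: π = [0.1245, 0.2216, 0.1605, 0.1252, 0.1514, 0.2169], E[r] = -1.3265, γ^t·E[r] = -0.222937, running G = -3.912502
t=6: π = [0.1245, 0.2216, 0.1605, 0.1252, 0.1514, 0.2169], E[r] = -1.3264, γ^t·E[r] = -0.156055, running G = -4.068557
t=7: π = [0.1245, 0.2216, 0.1605, 0.1252, 0.1514, 0.2169], E[r] = -1.3264, γ^t·E[r] = -0.109239, running G = -4.177795
t=8: π = [0.1245, 0.2216, 0.1605, 0.1252, 0.1514, 0.2169], E[r] = -1.3264, γ^t·E[r] = -0.076467, running G = -4.254262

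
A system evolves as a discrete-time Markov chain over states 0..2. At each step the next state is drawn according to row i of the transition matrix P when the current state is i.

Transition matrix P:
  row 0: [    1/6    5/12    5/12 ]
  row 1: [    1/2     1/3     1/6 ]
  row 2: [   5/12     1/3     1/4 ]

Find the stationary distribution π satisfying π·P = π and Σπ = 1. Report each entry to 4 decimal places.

π = [0.3575, 0.3631, 0.2793]

Balance equations π_j = Σ_i π_i·P[i][j]:
  π_0 = 1/6·π_0 + 1/2·π_1 + 5/12·π_2
  π_1 = 5/12·π_0 + 1/3·π_1 + 1/3·π_2
  normalize: π_0 + π_1 + π_2 = 1
Solving the linear system gives exactly π = [64/179, 65/179, 50/179].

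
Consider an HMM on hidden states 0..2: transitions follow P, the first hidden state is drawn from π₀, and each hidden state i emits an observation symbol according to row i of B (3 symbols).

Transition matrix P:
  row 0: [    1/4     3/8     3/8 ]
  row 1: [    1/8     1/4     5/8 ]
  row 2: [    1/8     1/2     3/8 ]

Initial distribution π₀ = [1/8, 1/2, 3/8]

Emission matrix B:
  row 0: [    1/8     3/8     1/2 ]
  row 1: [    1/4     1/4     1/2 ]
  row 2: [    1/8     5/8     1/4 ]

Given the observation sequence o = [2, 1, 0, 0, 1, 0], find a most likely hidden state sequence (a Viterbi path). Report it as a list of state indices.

path = [1, 2, 1, 1, 2, 1]

t=0: δ = [6.250e-02, 2.500e-01, 9.375e-02]  (obs o_0=2)
t=1: δ = [1.172e-02, 1.562e-02, 9.766e-02]  ψ = [1, 1, 1]  (obs o_1=1)
t=2: δ = [1.526e-03, 1.221e-02, 4.578e-03]  ψ = [2, 2, 2]  (obs o_2=0)
t=3: δ = [1.907e-04, 7.629e-04, 9.537e-04]  ψ = [1, 1, 1]  (obs o_3=0)
t=4: δ = [4.470e-05, 1.192e-04, 2.980e-04]  ψ = [2, 2, 1]  (obs o_4=1)
t=5: δ = [4.657e-06, 3.725e-05, 1.397e-05]  ψ = [2, 2, 2]  (obs o_5=0)
backtrack: best end state = 1; path = [1, 2, 1, 1, 2, 1]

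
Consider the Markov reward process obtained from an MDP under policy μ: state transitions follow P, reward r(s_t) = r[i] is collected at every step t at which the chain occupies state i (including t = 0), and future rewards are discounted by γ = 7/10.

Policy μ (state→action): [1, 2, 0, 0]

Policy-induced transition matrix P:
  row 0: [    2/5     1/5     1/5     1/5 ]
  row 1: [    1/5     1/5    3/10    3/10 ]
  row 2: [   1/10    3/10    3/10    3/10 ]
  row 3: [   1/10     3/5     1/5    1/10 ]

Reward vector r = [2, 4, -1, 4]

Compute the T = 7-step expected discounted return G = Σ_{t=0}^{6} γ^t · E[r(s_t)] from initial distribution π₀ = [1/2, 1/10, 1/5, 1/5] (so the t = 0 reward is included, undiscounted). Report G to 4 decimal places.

t=0: π = [0.5000, 0.1000, 0.2000, 0.2000], E[r] = 2.0000, γ^t·E[r] = 2.000000, running G = 2.000000
t=1: π = [0.2600, 0.3000, 0.2300, 0.2100], E[r] = 2.3300, γ^t·E[r] = 1.631000, running G = 3.631000
t=2: π = [0.2080, 0.3070, 0.2530, 0.2320], E[r] = 2.3190, γ^t·E[r] = 1.136310, running G = 4.767310
t=3: π = [0.1931, 0.3181, 0.2560, 0.2328], E[r] = 2.3338, γ^t·E[r] = 0.800493, running G = 5.567803
t=4: π = [0.1897, 0.3187, 0.2574, 0.2341], E[r] = 2.3335, γ^t·E[r] = 0.560266, running G = 6.128070
t=5: π = [0.1888, 0.3194, 0.2576, 0.2342], E[r] = 2.3343, γ^t·E[r] = 0.392334, running G = 6.520403
t=6: π = [0.1886, 0.3194, 0.2577, 0.2343], E[r] = 2.3343, γ^t·E[r] = 0.274633, running G = 6.795036

G = 6.7950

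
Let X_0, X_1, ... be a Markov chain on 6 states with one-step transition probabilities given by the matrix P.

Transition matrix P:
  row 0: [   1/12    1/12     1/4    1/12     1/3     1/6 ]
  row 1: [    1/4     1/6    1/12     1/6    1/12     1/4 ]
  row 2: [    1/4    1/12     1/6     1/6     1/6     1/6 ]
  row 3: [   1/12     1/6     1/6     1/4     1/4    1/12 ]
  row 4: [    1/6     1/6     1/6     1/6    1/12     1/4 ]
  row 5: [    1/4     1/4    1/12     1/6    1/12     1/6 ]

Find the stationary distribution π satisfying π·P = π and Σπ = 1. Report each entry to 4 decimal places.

Balance equations π_j = Σ_i π_i·P[i][j]:
  π_0 = 1/12·π_0 + 1/4·π_1 + 1/4·π_2 + 1/12·π_3 + 1/6·π_4 + 1/4·π_5
  π_1 = 1/12·π_0 + 1/6·π_1 + 1/12·π_2 + 1/6·π_3 + 1/6·π_4 + 1/4·π_5
  π_2 = 1/4·π_0 + 1/12·π_1 + 1/6·π_2 + 1/6·π_3 + 1/6·π_4 + 1/12·π_5
  π_3 = 1/12·π_0 + 1/6·π_1 + 1/6·π_2 + 1/4·π_3 + 1/6·π_4 + 1/6·π_5
  π_4 = 1/3·π_0 + 1/12·π_1 + 1/6·π_2 + 1/4·π_3 + 1/12·π_4 + 1/12·π_5
  normalize: π_0 + π_1 + π_2 + π_3 + π_4 + π_5 = 1
Solving the linear system gives exactly π = [1207/6758, 13525/87854, 1039/6758, 1119/6758, 569/3379, 7895/43927].

π = [0.1786, 0.1539, 0.1537, 0.1656, 0.1684, 0.1797]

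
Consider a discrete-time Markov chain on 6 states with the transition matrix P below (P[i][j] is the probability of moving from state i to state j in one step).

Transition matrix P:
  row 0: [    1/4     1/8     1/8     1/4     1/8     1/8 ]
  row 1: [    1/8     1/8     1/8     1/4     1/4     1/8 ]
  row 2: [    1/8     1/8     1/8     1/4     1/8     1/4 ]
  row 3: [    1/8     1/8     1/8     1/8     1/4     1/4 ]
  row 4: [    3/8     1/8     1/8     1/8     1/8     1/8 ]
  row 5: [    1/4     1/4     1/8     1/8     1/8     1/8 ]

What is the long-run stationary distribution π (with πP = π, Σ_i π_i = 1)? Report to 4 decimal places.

π = [0.2138, 0.1455, 0.1250, 0.1855, 0.1664, 0.1638]

Balance equations π_j = Σ_i π_i·P[i][j]:
  π_0 = 1/4·π_0 + 1/8·π_1 + 1/8·π_2 + 1/8·π_3 + 3/8·π_4 + 1/4·π_5
  π_1 = 1/8·π_0 + 1/8·π_1 + 1/8·π_2 + 1/8·π_3 + 1/8·π_4 + 1/4·π_5
  π_2 = 1/8·π_0 + 1/8·π_1 + 1/8·π_2 + 1/8·π_3 + 1/8·π_4 + 1/8·π_5
  π_3 = 1/4·π_0 + 1/4·π_1 + 1/4·π_2 + 1/8·π_3 + 1/8·π_4 + 1/8·π_5
  π_4 = 1/8·π_0 + 1/4·π_1 + 1/8·π_2 + 1/4·π_3 + 1/8·π_4 + 1/8·π_5
  normalize: π_0 + π_1 + π_2 + π_3 + π_4 + π_5 = 1
Solving the linear system gives exactly π = [4051/18948, 5513/37896, 1/8, 7031/37896, 6305/37896, 776/4737].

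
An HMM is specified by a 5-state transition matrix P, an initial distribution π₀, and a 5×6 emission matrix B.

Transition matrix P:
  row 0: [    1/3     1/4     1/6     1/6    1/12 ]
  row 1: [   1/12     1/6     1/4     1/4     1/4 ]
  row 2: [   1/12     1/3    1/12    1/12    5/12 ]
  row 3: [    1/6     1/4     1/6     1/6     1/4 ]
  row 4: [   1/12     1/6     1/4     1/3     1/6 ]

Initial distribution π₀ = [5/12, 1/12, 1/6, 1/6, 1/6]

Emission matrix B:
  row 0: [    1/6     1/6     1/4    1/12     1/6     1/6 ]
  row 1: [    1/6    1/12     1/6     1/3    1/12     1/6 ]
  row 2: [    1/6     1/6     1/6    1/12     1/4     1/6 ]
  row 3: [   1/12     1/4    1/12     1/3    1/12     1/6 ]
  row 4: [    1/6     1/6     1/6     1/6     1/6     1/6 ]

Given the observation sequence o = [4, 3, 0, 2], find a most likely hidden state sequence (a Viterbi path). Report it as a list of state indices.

t=0: δ = [6.944e-02, 6.944e-03, 4.167e-02, 1.389e-02, 2.778e-02]  (obs o_0=4)
t=1: δ = [1.929e-03, 5.787e-03, 9.645e-04, 3.858e-03, 2.894e-03]  ψ = [0, 0, 0, 0, 2]  (obs o_1=3)
t=2: δ = [1.072e-04, 1.608e-04, 2.411e-04, 1.206e-04, 2.411e-04]  ψ = [0, 1, 1, 1, 1]  (obs o_2=0)
t=3: δ = [8.931e-06, 1.340e-05, 1.005e-05, 6.698e-06, 1.674e-05]  ψ = [0, 2, 4, 4, 2]  (obs o_3=2)
backtrack: best end state = 4; path = [0, 1, 2, 4]

path = [0, 1, 2, 4]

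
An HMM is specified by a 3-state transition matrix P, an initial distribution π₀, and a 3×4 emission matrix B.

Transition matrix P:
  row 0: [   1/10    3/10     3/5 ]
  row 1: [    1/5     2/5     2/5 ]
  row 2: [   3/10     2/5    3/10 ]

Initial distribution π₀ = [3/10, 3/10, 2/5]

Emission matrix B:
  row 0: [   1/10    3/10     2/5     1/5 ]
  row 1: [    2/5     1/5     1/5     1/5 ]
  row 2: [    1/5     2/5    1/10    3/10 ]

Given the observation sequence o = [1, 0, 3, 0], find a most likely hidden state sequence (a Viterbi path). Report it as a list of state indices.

t=0: δ = [9.000e-02, 6.000e-02, 1.600e-01]  (obs o_0=1)
t=1: δ = [4.800e-03, 2.560e-02, 1.080e-02]  ψ = [2, 2, 0]  (obs o_1=0)
t=2: δ = [1.024e-03, 2.048e-03, 3.072e-03]  ψ = [1, 1, 1]  (obs o_2=3)
t=3: δ = [9.216e-05, 4.915e-04, 1.843e-04]  ψ = [2, 2, 2]  (obs o_3=0)
backtrack: best end state = 1; path = [2, 1, 2, 1]

path = [2, 1, 2, 1]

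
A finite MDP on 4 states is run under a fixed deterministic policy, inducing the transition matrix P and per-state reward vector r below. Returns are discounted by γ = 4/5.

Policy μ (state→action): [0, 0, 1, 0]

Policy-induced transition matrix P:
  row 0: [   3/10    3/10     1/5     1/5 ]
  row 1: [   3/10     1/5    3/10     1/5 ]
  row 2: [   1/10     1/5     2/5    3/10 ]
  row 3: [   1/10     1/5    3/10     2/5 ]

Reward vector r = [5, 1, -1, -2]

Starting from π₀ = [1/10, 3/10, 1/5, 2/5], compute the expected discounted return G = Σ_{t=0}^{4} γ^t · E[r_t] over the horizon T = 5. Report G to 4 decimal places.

t=0: π = [0.1000, 0.3000, 0.2000, 0.4000], E[r] = -0.2000, γ^t·E[r] = -0.200000, running G = -0.200000
t=1: π = [0.1800, 0.2100, 0.3100, 0.3000], E[r] = 0.2000, γ^t·E[r] = 0.160000, running G = -0.040000
t=2: π = [0.1780, 0.2180, 0.3130, 0.2910], E[r] = 0.2130, γ^t·E[r] = 0.136320, running G = 0.096320
t=3: π = [0.1792, 0.2178, 0.3135, 0.2895], E[r] = 0.2213, γ^t·E[r] = 0.113306, running G = 0.209626
t=4: π = [0.1794, 0.2179, 0.3134, 0.2893], E[r] = 0.2230, γ^t·E[r] = 0.091337, running G = 0.300962

G = 0.3010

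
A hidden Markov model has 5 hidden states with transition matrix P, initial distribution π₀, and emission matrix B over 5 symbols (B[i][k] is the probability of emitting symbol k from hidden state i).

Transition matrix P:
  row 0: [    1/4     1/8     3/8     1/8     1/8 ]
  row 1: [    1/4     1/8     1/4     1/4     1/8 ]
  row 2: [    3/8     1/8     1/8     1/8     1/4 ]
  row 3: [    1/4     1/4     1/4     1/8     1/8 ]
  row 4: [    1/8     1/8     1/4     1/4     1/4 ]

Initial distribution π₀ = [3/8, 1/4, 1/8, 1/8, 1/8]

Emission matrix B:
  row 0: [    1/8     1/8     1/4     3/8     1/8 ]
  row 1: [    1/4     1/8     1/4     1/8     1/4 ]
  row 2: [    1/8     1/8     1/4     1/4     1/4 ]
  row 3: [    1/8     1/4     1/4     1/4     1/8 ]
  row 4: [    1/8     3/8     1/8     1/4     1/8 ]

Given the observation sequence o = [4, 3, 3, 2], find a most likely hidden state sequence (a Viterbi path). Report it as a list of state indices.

t=0: δ = [4.688e-02, 6.250e-02, 3.125e-02, 1.562e-02, 1.562e-02]  (obs o_0=4)
t=1: δ = [5.859e-03, 9.766e-04, 4.395e-03, 3.906e-03, 1.953e-03]  ψ = [1, 1, 0, 1, 1]  (obs o_1=3)
t=2: δ = [6.180e-04, 1.221e-04, 5.493e-04, 1.831e-04, 2.747e-04]  ψ = [2, 3, 0, 0, 2]  (obs o_2=3)
t=3: δ = [5.150e-05, 1.931e-05, 5.794e-05, 1.931e-05, 1.717e-05]  ψ = [2, 0, 0, 0, 2]  (obs o_3=2)
backtrack: best end state = 2; path = [0, 2, 0, 2]

path = [0, 2, 0, 2]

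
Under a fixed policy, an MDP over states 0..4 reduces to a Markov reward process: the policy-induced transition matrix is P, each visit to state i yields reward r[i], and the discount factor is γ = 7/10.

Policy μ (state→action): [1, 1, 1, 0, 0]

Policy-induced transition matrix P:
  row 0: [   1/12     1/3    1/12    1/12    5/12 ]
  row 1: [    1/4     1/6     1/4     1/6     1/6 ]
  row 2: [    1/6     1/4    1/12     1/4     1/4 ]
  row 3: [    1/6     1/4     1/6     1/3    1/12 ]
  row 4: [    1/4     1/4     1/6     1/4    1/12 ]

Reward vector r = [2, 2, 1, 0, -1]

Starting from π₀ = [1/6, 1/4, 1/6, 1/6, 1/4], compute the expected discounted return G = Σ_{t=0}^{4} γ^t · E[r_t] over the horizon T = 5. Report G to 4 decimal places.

t=0: π = [0.1667, 0.2500, 0.1667, 0.1667, 0.2500], E[r] = 0.7500, γ^t·E[r] = 0.750000, running G = 0.750000
t=1: π = [0.1944, 0.2431, 0.1597, 0.2153, 0.1875], E[r] = 0.8472, γ^t·E[r] = 0.593056, running G = 1.343056
t=2: π = [0.1863, 0.2459, 0.1574, 0.2153, 0.1950], E[r] = 0.8270, γ^t·E[r] = 0.405214, running G = 1.748270
t=3: π = [0.1879, 0.2450, 0.1585, 0.2164, 0.1922], E[r] = 0.8322, γ^t·E[r] = 0.285436, running G = 2.033706
t=4: π = [0.1874, 0.2452, 0.1582, 0.2163, 0.1928], E[r] = 0.8308, γ^t·E[r] = 0.199471, running G = 2.233177

G = 2.2332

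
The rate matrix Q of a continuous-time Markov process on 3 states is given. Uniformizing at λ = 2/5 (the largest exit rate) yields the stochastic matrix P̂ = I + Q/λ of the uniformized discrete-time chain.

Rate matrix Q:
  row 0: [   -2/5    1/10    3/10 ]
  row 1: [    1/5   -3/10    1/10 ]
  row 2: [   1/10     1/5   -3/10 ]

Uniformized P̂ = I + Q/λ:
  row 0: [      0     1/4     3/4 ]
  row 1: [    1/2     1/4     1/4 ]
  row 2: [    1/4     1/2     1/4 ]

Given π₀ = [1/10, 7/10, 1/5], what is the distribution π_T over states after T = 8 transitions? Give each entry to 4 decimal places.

π = [0.2692, 0.3462, 0.3846]

t=0: π = [0.1000, 0.7000, 0.2000]
t=1: π = [0.4000, 0.3000, 0.3000]
t=2: π = [0.2250, 0.3250, 0.4500]
t=3: π = [0.2750, 0.3625, 0.3625]
t=4: π = [0.2719, 0.3406, 0.3875]
t=5: π = [0.2672, 0.3469, 0.3859]
t=6: π = [0.2699, 0.3465, 0.3836]
t=7: π = [0.2691, 0.3459, 0.3850]
t=8: π = [0.2692, 0.3462, 0.3846]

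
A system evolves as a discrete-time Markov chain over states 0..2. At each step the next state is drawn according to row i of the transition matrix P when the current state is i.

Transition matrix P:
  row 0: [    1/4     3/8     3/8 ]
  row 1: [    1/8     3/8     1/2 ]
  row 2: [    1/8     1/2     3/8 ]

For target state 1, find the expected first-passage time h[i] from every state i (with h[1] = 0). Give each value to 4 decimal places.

h = [2.3704, 0.0000, 2.0741]

First-step conditioning: h[1] = 0; for i ≠ 1, h[i] = 1 + Σ_k P[i][k]·h[k].
  h[0] = 1 + 1/4·h[0] + 3/8·h[2]
  h[2] = 1 + 1/8·h[0] + 3/8·h[2]
Solving the 2×2 linear system over states ≠ 1 gives exactly h = [64/27, 0, 56/27] (h[1] = 0 is the target).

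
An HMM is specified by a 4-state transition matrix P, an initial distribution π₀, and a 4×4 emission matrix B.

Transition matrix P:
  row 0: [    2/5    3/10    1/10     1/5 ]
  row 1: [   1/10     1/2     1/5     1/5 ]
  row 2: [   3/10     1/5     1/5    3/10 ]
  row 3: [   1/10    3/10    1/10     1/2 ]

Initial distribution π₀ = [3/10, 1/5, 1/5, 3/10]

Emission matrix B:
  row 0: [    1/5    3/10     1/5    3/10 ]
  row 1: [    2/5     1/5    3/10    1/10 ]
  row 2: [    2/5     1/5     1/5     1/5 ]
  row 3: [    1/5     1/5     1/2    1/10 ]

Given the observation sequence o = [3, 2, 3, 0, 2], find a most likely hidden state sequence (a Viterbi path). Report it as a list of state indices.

t=0: δ = [9.000e-02, 2.000e-02, 4.000e-02, 3.000e-02]  (obs o_0=3)
t=1: δ = [7.200e-03, 8.100e-03, 1.800e-03, 9.000e-03]  ψ = [0, 0, 0, 0]  (obs o_1=2)
t=2: δ = [8.640e-04, 4.050e-04, 3.240e-04, 4.500e-04]  ψ = [0, 1, 1, 3]  (obs o_2=3)
t=3: δ = [6.912e-05, 1.037e-04, 3.456e-05, 4.500e-05]  ψ = [0, 0, 0, 3]  (obs o_3=0)
t=4: δ = [5.530e-06, 1.555e-05, 4.147e-06, 1.125e-05]  ψ = [0, 1, 1, 3]  (obs o_4=2)
backtrack: best end state = 1; path = [0, 0, 0, 1, 1]

path = [0, 0, 0, 1, 1]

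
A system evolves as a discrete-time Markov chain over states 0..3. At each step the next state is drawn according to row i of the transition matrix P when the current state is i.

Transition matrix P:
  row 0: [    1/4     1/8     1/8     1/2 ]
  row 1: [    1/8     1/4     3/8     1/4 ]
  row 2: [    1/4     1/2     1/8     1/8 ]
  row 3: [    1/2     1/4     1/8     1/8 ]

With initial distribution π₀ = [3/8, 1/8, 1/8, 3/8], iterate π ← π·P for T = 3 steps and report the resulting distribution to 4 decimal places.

π = [0.2883, 0.2595, 0.1870, 0.2651]

t=0: π = [0.3750, 0.1250, 0.1250, 0.3750]
t=1: π = [0.3281, 0.2344, 0.1563, 0.2813]
t=2: π = [0.2910, 0.2480, 0.1836, 0.2773]
t=3: π = [0.2883, 0.2595, 0.1870, 0.2651]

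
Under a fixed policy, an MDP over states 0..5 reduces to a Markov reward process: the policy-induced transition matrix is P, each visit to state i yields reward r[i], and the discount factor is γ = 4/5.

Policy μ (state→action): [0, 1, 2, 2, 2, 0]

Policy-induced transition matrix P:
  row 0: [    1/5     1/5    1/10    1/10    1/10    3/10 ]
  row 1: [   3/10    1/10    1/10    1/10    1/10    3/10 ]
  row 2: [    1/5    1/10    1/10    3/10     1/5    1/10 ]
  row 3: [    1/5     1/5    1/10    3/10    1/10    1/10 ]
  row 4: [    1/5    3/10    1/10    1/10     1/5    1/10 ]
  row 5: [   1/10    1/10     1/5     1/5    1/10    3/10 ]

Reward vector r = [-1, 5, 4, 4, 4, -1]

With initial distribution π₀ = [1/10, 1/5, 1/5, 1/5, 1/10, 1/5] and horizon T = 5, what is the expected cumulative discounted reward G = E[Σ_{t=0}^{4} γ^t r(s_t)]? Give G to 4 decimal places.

G = 7.7391

t=0: π = [0.1000, 0.2000, 0.2000, 0.2000, 0.1000, 0.2000], E[r] = 2.7000, γ^t·E[r] = 2.700000, running G = 2.700000
t=1: π = [0.2000, 0.1500, 0.1200, 0.2000, 0.1300, 0.2000], E[r] = 2.1500, γ^t·E[r] = 1.720000, running G = 4.420000
t=2: π = [0.1950, 0.1660, 0.1200, 0.1840, 0.1250, 0.2100], E[r] = 2.1410, γ^t·E[r] = 1.370240, running G = 5.790240
t=3: π = [0.1956, 0.1629, 0.1210, 0.1818, 0.1245, 0.2142], E[r] = 2.1139, γ^t·E[r] = 1.082317, running G = 6.872557
t=4: π = [0.1949, 0.1626, 0.1214, 0.1820, 0.1246, 0.2145], E[r] = 2.1156, γ^t·E[r] = 0.866546, running G = 7.739102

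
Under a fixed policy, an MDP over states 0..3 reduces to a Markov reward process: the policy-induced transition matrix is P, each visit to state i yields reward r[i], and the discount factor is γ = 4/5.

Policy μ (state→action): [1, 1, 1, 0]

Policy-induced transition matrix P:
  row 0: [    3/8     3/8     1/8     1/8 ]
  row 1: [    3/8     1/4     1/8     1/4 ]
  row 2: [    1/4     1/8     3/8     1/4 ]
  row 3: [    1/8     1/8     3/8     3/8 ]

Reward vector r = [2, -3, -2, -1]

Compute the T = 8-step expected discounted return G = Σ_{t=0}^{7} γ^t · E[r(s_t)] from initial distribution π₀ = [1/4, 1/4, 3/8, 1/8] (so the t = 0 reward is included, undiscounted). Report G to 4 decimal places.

t=0: π = [0.2500, 0.2500, 0.3750, 0.1250], E[r] = -1.1250, γ^t·E[r] = -1.125000, running G = -1.125000
t=1: π = [0.2969, 0.2188, 0.2500, 0.2344], E[r] = -0.7969, γ^t·E[r] = -0.637500, running G = -1.762500
t=2: π = [0.2852, 0.2266, 0.2461, 0.2422], E[r] = -0.8438, γ^t·E[r] = -0.540000, running G = -2.302500
t=3: π = [0.2837, 0.2246, 0.2471, 0.2446], E[r] = -0.8452, γ^t·E[r] = -0.432750, running G = -2.735250
t=4: π = [0.2830, 0.2240, 0.2479, 0.2451], E[r] = -0.8470, γ^t·E[r] = -0.346950, running G = -3.082200
t=5: π = [0.2827, 0.2237, 0.2483, 0.2453], E[r] = -0.8475, γ^t·E[r] = -0.277725, running G = -3.359925
t=6: π = [0.2826, 0.2236, 0.2484, 0.2453], E[r] = -0.8477, γ^t·E[r] = -0.222228, running G = -3.582153
t=7: π = [0.2826, 0.2236, 0.2484, 0.2453], E[r] = -0.8478, γ^t·E[r] = -0.177795, running G = -3.759948

G = -3.7599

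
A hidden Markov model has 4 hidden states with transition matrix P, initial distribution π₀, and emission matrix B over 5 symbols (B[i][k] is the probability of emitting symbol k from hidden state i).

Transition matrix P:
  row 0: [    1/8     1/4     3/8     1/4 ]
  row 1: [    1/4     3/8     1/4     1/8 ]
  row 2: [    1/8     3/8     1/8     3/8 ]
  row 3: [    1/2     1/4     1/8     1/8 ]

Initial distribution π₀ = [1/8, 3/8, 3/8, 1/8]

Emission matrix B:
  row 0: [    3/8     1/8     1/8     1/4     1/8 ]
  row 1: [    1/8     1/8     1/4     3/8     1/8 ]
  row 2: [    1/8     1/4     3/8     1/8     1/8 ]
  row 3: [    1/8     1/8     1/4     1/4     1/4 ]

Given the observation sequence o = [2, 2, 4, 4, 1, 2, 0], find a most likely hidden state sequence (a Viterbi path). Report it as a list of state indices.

t=0: δ = [1.562e-02, 9.375e-02, 1.406e-01, 3.125e-02]  (obs o_0=2)
t=1: δ = [2.930e-03, 1.318e-02, 8.789e-03, 1.318e-02]  ψ = [1, 2, 1, 2]  (obs o_1=2)
t=2: δ = [8.240e-04, 6.180e-04, 4.120e-04, 8.240e-04]  ψ = [3, 1, 1, 2]  (obs o_2=4)
t=3: δ = [5.150e-05, 2.897e-05, 3.862e-05, 5.150e-05]  ψ = [3, 1, 0, 0]  (obs o_3=4)
t=4: δ = [3.219e-06, 1.810e-06, 4.828e-06, 1.810e-06]  ψ = [3, 2, 0, 2]  (obs o_4=1)
t=5: δ = [1.132e-07, 4.526e-07, 4.526e-07, 4.526e-07]  ψ = [3, 2, 0, 2]  (obs o_5=2)
t=6: δ = [8.487e-08, 2.122e-08, 1.414e-08, 2.122e-08]  ψ = [3, 1, 1, 2]  (obs o_6=0)
backtrack: best end state = 0; path = [1, 2, 3, 0, 2, 3, 0]

path = [1, 2, 3, 0, 2, 3, 0]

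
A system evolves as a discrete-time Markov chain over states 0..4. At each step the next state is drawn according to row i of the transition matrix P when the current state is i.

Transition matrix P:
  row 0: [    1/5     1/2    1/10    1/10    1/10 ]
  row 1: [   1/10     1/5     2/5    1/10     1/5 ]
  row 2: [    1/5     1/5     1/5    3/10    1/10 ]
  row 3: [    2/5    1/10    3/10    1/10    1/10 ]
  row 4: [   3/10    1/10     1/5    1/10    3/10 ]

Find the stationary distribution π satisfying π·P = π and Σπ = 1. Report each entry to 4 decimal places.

Balance equations π_j = Σ_i π_i·P[i][j]:
  π_0 = 1/5·π_0 + 1/10·π_1 + 1/5·π_2 + 2/5·π_3 + 3/10·π_4
  π_1 = 1/2·π_0 + 1/5·π_1 + 1/5·π_2 + 1/10·π_3 + 1/10·π_4
  π_2 = 1/10·π_0 + 2/5·π_1 + 1/5·π_2 + 3/10·π_3 + 1/5·π_4
  π_3 = 1/10·π_0 + 1/10·π_1 + 3/10·π_2 + 1/10·π_3 + 1/10·π_4
  normalize: π_0 + π_1 + π_2 + π_3 + π_4 = 1
Solving the linear system gives exactly π = [2267/10238, 1209/5119, 1228/5119, 1515/10238, 791/5119].

π = [0.2214, 0.2362, 0.2399, 0.1480, 0.1545]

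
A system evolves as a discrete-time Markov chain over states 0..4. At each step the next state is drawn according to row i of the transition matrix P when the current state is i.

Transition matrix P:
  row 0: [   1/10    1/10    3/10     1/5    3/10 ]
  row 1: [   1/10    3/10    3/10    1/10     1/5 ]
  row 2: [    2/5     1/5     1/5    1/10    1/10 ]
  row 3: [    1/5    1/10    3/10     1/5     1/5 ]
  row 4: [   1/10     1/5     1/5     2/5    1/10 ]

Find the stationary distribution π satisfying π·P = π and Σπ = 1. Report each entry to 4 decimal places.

π = [0.1962, 0.1791, 0.2567, 0.1917, 0.1763]

Balance equations π_j = Σ_i π_i·P[i][j]:
  π_0 = 1/10·π_0 + 1/10·π_1 + 2/5·π_2 + 1/5·π_3 + 1/10·π_4
  π_1 = 1/10·π_0 + 3/10·π_1 + 1/5·π_2 + 1/10·π_3 + 1/5·π_4
  π_2 = 3/10·π_0 + 3/10·π_1 + 1/5·π_2 + 3/10·π_3 + 1/5·π_4
  π_3 = 1/5·π_0 + 1/10·π_1 + 1/10·π_2 + 1/5·π_3 + 2/5·π_4
  normalize: π_0 + π_1 + π_2 + π_3 + π_4 = 1
Solving the linear system gives exactly π = [349/1779, 956/5337, 1370/5337, 341/1779, 941/5337].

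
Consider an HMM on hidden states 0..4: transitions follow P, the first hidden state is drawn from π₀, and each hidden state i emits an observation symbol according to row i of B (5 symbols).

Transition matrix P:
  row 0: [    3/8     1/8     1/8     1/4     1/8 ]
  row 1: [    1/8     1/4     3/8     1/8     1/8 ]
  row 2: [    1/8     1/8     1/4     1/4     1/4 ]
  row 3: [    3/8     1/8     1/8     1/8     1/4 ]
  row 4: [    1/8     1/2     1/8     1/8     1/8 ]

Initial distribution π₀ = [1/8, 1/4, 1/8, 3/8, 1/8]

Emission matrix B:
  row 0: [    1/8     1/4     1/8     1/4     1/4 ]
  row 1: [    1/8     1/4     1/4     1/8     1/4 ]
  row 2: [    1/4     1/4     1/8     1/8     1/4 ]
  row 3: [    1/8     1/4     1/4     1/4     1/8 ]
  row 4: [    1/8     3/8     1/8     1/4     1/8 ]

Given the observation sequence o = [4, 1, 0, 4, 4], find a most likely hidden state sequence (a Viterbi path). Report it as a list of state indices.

t=0: δ = [3.125e-02, 6.250e-02, 3.125e-02, 4.688e-02, 1.562e-02]  (obs o_0=4)
t=1: δ = [4.395e-03, 3.906e-03, 5.859e-03, 1.953e-03, 4.395e-03]  ψ = [3, 1, 1, 0, 3]  (obs o_1=1)
t=2: δ = [2.060e-04, 2.747e-04, 3.662e-04, 1.831e-04, 1.831e-04]  ψ = [0, 4, 1, 2, 2]  (obs o_2=0)
t=3: δ = [1.931e-05, 2.289e-05, 2.575e-05, 1.144e-05, 1.144e-05]  ψ = [0, 4, 1, 2, 2]  (obs o_3=4)
t=4: δ = [1.810e-06, 1.431e-06, 2.146e-06, 8.047e-07, 8.047e-07]  ψ = [0, 1, 1, 2, 2]  (obs o_4=4)
backtrack: best end state = 2; path = [1, 2, 4, 1, 2]

path = [1, 2, 4, 1, 2]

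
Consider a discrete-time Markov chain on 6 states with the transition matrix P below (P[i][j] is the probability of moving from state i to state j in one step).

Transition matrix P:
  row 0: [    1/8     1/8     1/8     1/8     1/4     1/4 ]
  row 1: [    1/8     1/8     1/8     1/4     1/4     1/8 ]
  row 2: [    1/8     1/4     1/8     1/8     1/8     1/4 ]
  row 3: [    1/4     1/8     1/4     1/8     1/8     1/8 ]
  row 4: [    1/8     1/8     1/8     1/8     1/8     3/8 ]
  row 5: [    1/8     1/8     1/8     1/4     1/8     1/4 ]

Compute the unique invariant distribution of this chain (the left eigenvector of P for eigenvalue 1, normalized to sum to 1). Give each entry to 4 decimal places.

Balance equations π_j = Σ_i π_i·P[i][j]:
  π_0 = 1/8·π_0 + 1/8·π_1 + 1/8·π_2 + 1/4·π_3 + 1/8·π_4 + 1/8·π_5
  π_1 = 1/8·π_0 + 1/8·π_1 + 1/4·π_2 + 1/8·π_3 + 1/8·π_4 + 1/8·π_5
  π_2 = 1/8·π_0 + 1/8·π_1 + 1/8·π_2 + 1/4·π_3 + 1/8·π_4 + 1/8·π_5
  π_3 = 1/8·π_0 + 1/4·π_1 + 1/8·π_2 + 1/8·π_3 + 1/8·π_4 + 1/4·π_5
  π_4 = 1/4·π_0 + 1/4·π_1 + 1/8·π_2 + 1/8·π_3 + 1/8·π_4 + 1/8·π_5
  normalize: π_0 + π_1 + π_2 + π_3 + π_4 + π_5 = 1
Solving the linear system gives exactly π = [139/949, 136/949, 139/949, 163/949, 153/949, 3/13].

π = [0.1465, 0.1433, 0.1465, 0.1718, 0.1612, 0.2308]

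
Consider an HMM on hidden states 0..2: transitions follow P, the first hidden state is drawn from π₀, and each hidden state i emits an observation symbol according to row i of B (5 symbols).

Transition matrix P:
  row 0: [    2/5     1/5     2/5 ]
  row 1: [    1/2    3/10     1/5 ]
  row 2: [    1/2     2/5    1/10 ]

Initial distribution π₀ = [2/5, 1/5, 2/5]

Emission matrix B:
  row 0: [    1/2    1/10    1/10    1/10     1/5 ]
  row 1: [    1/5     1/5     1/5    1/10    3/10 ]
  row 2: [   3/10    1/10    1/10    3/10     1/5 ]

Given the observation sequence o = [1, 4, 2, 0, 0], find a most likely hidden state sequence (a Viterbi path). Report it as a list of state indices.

path = [2, 1, 1, 0, 0]

t=0: δ = [4.000e-02, 4.000e-02, 4.000e-02]  (obs o_0=1)
t=1: δ = [4.000e-03, 4.800e-03, 3.200e-03]  ψ = [1, 2, 0]  (obs o_1=4)
t=2: δ = [2.400e-04, 2.880e-04, 1.600e-04]  ψ = [1, 1, 0]  (obs o_2=2)
t=3: δ = [7.200e-05, 1.728e-05, 2.880e-05]  ψ = [1, 1, 0]  (obs o_3=0)
t=4: δ = [1.440e-05, 2.880e-06, 8.640e-06]  ψ = [0, 0, 0]  (obs o_4=0)
backtrack: best end state = 0; path = [2, 1, 1, 0, 0]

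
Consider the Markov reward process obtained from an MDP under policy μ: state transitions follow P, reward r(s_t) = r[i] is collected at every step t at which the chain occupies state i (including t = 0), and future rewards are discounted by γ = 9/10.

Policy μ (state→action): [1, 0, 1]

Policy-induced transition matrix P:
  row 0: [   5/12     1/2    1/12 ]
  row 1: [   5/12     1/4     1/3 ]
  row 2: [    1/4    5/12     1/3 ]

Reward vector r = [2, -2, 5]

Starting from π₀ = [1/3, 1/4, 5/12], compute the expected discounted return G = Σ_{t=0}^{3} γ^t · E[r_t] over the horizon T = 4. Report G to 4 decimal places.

t=0: π = [0.3333, 0.2500, 0.4167], E[r] = 2.2500, γ^t·E[r] = 2.250000, running G = 2.250000
t=1: π = [0.3472, 0.4028, 0.2500], E[r] = 1.1389, γ^t·E[r] = 1.025000, running G = 3.275000
t=2: π = [0.3750, 0.3785, 0.2465], E[r] = 1.2257, γ^t·E[r] = 0.992813, running G = 4.267813
t=3: π = [0.3756, 0.3848, 0.2396], E[r] = 1.1794, γ^t·E[r] = 0.859781, running G = 5.127594

G = 5.1276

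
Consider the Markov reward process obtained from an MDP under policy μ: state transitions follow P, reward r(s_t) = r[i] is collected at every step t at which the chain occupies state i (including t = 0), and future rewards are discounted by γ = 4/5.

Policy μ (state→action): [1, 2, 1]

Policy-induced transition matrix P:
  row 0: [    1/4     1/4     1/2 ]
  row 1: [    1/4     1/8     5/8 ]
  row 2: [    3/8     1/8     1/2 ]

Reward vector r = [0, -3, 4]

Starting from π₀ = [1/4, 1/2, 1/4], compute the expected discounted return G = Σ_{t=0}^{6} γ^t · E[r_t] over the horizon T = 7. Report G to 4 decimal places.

t=0: π = [0.2500, 0.5000, 0.2500], E[r] = -0.5000, γ^t·E[r] = -0.500000, running G = -0.500000
t=1: π = [0.2813, 0.1563, 0.5625], E[r] = 1.7813, γ^t·E[r] = 1.425000, running G = 0.925000
t=2: π = [0.3203, 0.1602, 0.5195], E[r] = 1.5977, γ^t·E[r] = 1.022500, running G = 1.947500
t=3: π = [0.3149, 0.1650, 0.5200], E[r] = 1.5850, γ^t·E[r] = 0.811500, running G = 2.759000
t=4: π = [0.3150, 0.1644, 0.5206], E[r] = 1.5894, γ^t·E[r] = 0.651025, running G = 3.410025
t=5: π = [0.3151, 0.1644, 0.5205], E[r] = 1.5891, γ^t·E[r] = 0.520703, running G = 3.930728
t=6: π = [0.3151, 0.1644, 0.5205], E[r] = 1.5890, γ^t·E[r] = 0.416556, running G = 4.347283

G = 4.3473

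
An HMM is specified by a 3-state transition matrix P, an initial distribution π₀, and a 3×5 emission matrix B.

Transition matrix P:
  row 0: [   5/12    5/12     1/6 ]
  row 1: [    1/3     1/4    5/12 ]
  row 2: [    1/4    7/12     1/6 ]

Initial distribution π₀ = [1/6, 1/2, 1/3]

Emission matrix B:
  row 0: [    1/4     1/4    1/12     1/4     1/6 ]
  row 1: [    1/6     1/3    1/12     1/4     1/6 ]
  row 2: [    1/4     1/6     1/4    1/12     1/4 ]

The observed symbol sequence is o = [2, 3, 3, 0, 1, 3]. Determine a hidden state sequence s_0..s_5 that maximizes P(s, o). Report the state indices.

t=0: δ = [1.389e-02, 4.167e-02, 8.333e-02]  (obs o_0=2)
t=1: δ = [5.208e-03, 1.215e-02, 1.447e-03]  ψ = [2, 2, 1]  (obs o_1=3)
t=2: δ = [1.013e-03, 7.595e-04, 4.220e-04]  ψ = [1, 1, 1]  (obs o_2=3)
t=3: δ = [1.055e-04, 7.033e-05, 7.912e-05]  ψ = [0, 0, 1]  (obs o_3=0)
t=4: δ = [1.099e-05, 1.538e-05, 4.884e-06]  ψ = [0, 2, 1]  (obs o_4=1)
t=5: δ = [1.282e-06, 1.145e-06, 5.342e-07]  ψ = [1, 0, 1]  (obs o_5=3)
backtrack: best end state = 0; path = [2, 1, 1, 2, 1, 0]

path = [2, 1, 1, 2, 1, 0]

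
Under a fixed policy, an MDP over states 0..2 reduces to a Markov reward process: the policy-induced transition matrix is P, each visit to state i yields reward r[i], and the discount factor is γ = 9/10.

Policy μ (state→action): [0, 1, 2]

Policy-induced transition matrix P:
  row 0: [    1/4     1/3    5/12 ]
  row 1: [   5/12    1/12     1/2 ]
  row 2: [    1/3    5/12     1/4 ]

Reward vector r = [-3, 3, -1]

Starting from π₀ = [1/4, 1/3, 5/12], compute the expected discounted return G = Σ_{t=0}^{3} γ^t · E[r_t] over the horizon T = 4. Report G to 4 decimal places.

G = -1.4068

t=0: π = [0.2500, 0.3333, 0.4167], E[r] = -0.1667, γ^t·E[r] = -0.166667, running G = -0.166667
t=1: π = [0.3403, 0.2847, 0.3750], E[r] = -0.5417, γ^t·E[r] = -0.487500, running G = -0.654167
t=2: π = [0.3287, 0.2934, 0.3779], E[r] = -0.4838, γ^t·E[r] = -0.391875, running G = -1.046042
t=3: π = [0.3304, 0.2915, 0.3781], E[r] = -0.4949, γ^t·E[r] = -0.360773, running G = -1.406815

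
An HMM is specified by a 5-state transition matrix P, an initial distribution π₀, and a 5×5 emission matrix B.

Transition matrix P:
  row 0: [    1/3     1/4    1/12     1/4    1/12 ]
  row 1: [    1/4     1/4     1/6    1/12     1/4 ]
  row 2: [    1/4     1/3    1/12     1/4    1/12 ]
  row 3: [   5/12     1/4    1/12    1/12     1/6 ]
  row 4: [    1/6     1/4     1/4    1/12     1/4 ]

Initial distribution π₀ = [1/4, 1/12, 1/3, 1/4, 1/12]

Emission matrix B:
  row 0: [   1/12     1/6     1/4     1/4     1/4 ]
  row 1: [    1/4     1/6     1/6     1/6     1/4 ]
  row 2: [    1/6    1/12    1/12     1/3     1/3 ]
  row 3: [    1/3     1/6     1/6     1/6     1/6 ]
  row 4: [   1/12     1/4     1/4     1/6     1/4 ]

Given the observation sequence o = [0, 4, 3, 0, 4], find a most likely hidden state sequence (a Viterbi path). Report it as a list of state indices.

t=0: δ = [2.083e-02, 2.083e-02, 5.556e-02, 8.333e-02, 6.944e-03]  (obs o_0=0)
t=1: δ = [8.681e-03, 5.208e-03, 2.315e-03, 2.315e-03, 3.472e-03]  ψ = [3, 3, 3, 2, 3]  (obs o_1=4)
t=2: δ = [7.234e-04, 3.617e-04, 2.894e-04, 3.617e-04, 2.170e-04]  ψ = [0, 0, 1, 0, 1]  (obs o_2=3)
t=3: δ = [2.009e-05, 4.521e-05, 1.005e-05, 6.028e-05, 7.535e-06]  ψ = [0, 0, 0, 0, 1]  (obs o_3=0)
t=4: δ = [6.279e-06, 3.768e-06, 2.512e-06, 8.372e-07, 2.826e-06]  ψ = [3, 3, 1, 0, 1]  (obs o_4=4)
backtrack: best end state = 0; path = [3, 0, 0, 3, 0]

path = [3, 0, 0, 3, 0]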